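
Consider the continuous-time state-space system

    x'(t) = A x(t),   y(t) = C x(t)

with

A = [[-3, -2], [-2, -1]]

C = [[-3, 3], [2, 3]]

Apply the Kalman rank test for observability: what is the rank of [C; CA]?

2

CA = [[3, 3], [-12, -7]]
Observability matrix O = [C; CA] = [[-3, 3], [2, 3], [3, 3], [-12, -7]]
Take the 2×2 submatrix of O formed by rows 1, 2: [[-3, 3], [2, 3]]. Its determinant is (-3)·3 - 3·2 = -9 - 6 = -15 ≠ 0.
So rank(O) ≥ 2; since O has 2 columns, rank(O) = 2.
rank(O) = 2 = n, so the pair (A, C) is completely observable.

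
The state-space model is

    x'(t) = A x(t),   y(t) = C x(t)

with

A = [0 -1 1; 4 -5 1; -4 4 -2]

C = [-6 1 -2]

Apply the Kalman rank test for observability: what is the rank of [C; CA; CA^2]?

2

CA = [[12, -7, -1]]
CA^2 = [[-24, 19, 7]]
Observability matrix O = [C; CA; CA^2] = [[-6, 1, -2], [12, -7, -1], [-24, 19, 7]]
The columns c1, c2, c3 of O are linearly dependent: -c1 - 2·c2 + 2·c3 = 0 (check each entry), so rank(O) ≤ 2.
The 2×2 minor from rows 1, 2, columns 1, 2 is (-6)·(-7) - 1·12 = 42 - 12 = 30 ≠ 0, so rank(O) = 2.
rank(O) = 2 < n = 3, so the pair (A, C) is not completely observable.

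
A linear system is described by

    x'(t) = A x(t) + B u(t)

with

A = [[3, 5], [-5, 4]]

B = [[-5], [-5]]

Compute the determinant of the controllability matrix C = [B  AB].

-225

AB = [[-40], [5]]
Controllability matrix C = [B  AB] = [[-5, -40], [-5, 5]]
det(C) = (-5)·5 - (-40)·(-5) = -25 - 200 = -225
Since det(C) ≠ 0, rank(C) = 2 and the system is completely controllable.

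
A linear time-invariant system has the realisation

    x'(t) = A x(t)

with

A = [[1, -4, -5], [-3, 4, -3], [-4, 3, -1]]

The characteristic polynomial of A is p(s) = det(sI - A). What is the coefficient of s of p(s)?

-24

Expand det(sI - A) for the 3×3 matrix.
p(s) = s^3 - 4s^2 - 24s + 66.
(Check: constant term = det(-A) = (-1)^3 det A = 66; coefficient of s^2 = -tr A = -4.)
The coefficient of s is -24.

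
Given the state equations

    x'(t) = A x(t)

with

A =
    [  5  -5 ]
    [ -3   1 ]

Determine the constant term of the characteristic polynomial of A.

-10

For a 2×2 matrix, det(sI - A) = s^2 - (tr A)s + det A.
tr A = 6, det A = -10.
So p(s) = s^2 - 6s - 10.
The constant term is -10.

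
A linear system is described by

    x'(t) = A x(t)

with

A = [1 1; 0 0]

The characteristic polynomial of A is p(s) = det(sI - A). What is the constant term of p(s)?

0

For a 2×2 matrix, det(sI - A) = s^2 - (tr A)s + det A.
tr A = 1, det A = 0.
So p(s) = s^2 - s.
The constant term is 0.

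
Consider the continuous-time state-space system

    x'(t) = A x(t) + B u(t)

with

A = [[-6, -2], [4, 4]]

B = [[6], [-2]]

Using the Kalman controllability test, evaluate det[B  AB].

32

AB = [[-32], [16]]
Controllability matrix C = [B  AB] = [[6, -32], [-2, 16]]
det(C) = 6·16 - (-32)·(-2) = 96 - 64 = 32
Since det(C) ≠ 0, rank(C) = 2 and the system is completely controllable.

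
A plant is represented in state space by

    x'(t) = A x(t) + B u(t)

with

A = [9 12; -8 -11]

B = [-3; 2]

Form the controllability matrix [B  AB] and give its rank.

AB = [[-3], [2]]
Controllability matrix C = [B  AB] = [[-3, -3], [2, 2]]
Every column of C is a scalar multiple of column 1 = [-3, 2] (multipliers 1, 1), so the columns span a one-dimensional space.
C ≠ 0, hence rank(C) = 1.
rank(C) = 1 < n = 2, so the pair (A, B) is not completely controllable.

1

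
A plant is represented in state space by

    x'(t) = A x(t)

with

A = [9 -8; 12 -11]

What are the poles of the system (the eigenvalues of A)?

det(sI - A) = s^2 - (tr A)s + det A, with tr A = 9 + (-11) = -2 and det A = 9·(-11) - (-8)·12 = -99 - (-96) = -3.
So p(s) = det(sI - A) = s^2 + 2s - 3.
Factor s^2 + 2s - 3: two numbers with sum -2 and product -3 are 1 and -3, so s^2 + 2s - 3 = (s - 1)(s + 3).
Hence p(s) = (s - 1) (s + 3), with roots -3, 1.
At least one eigenvalue has non-negative real part, so the system is not asymptotically stable.

-3, 1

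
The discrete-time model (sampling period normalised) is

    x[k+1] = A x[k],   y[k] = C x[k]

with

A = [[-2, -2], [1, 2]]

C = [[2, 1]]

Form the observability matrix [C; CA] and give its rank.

CA = [[-3, -2]]
Observability matrix O = [C; CA] = [[2, 1], [-3, -2]]
det(O) = 2·(-2) - 1·(-3) = -4 - (-3) = -1 ≠ 0, so rank(O) = 2.
rank(O) = 2 = n, so the pair (A, C) is completely observable.

2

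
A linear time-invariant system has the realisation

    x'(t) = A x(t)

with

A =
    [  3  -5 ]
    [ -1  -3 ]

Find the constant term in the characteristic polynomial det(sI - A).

For a 2×2 matrix, det(sI - A) = s^2 - (tr A)s + det A.
tr A = 0, det A = -14.
So p(s) = s^2 - 14.
The constant term is -14.

-14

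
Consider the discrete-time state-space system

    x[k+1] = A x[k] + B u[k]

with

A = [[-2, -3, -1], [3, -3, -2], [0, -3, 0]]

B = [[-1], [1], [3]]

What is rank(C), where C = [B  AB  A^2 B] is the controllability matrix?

AB = [[-4], [-12], [-3]]
A^2B = [[47], [30], [36]]
Controllability matrix C = [B  AB  A^2B] = [[-1, -4, 47], [1, -12, 30], [3, -3, 36]]
det(C) = (-1)·((-12)·36 - 30·(-3)) - (-4)·(1·36 - 30·3) + 47·(1·(-3) - (-12)·3) = (-1)·(-342) - (-4)·(-54) + 47·33 = 1677 ≠ 0, so rank(C) = 3.
rank(C) = 3 = n, so the pair (A, B) is completely controllable.

3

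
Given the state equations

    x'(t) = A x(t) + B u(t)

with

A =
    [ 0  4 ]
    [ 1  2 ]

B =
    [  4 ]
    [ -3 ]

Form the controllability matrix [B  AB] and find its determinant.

-44

AB = [[-12], [-2]]
Controllability matrix C = [B  AB] = [[4, -12], [-3, -2]]
det(C) = 4·(-2) - (-12)·(-3) = -8 - 36 = -44
Since det(C) ≠ 0, rank(C) = 2 and the system is completely controllable.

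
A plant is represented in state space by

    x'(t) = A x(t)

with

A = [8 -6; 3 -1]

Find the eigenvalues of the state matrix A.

det(sI - A) = s^2 - (tr A)s + det A, with tr A = 8 + (-1) = 7 and det A = 8·(-1) - (-6)·3 = -8 - (-18) = 10.
So p(s) = det(sI - A) = s^2 - 7s + 10.
Factor s^2 - 7s + 10: two numbers with sum 7 and product 10 are 5 and 2, so s^2 - 7s + 10 = (s - 5)(s - 2).
Hence p(s) = (s - 5) (s - 2), with roots 2, 5.
At least one eigenvalue has non-negative real part, so the system is not asymptotically stable.

2, 5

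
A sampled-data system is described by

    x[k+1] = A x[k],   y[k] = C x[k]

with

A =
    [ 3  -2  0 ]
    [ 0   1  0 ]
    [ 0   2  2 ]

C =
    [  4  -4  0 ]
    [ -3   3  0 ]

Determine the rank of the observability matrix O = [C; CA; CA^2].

1

CA = [[12, -12, 0], [-9, 9, 0]]
CA^2 = [[36, -36, 0], [-27, 27, 0]]
Observability matrix O = [C; CA; CA^2] = [[4, -4, 0], [-3, 3, 0], [12, -12, 0], [-9, 9, 0], [36, -36, 0], [-27, 27, 0]]
Every row of O is a scalar multiple of row 1 = [4, -4, 0] (multipliers 1, -3/4, 3, -9/4, 9, -27/4), so the rows span a one-dimensional space.
O ≠ 0, hence rank(O) = 1.
rank(O) = 1 < n = 3, so the pair (A, C) is not completely observable.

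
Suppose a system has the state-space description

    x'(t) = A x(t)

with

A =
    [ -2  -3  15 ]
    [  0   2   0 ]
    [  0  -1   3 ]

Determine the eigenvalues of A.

-2, 2, 3

det(sI - A) = s^3 - (tr A)s^2 + (M11 + M22 + M33)s - det A, where Mii is the 2×2 principal minor of A obtained by deleting row i and column i.
tr A = (-2) + 2 + 3 = 3; M11 = 2·3 - 0·(-1) = 6 - 0 = 6; M22 = (-2)·3 - 15·0 = -6 - 0 = -6; M33 = (-2)·2 - (-3)·0 = -4 - 0 = -4; sum of minors = -4.
det A = (-2)·(2·3 - 0·(-1)) - (-3)·(0·3 - 0·0) + 15·(0·(-1) - 2·0) = (-2)·6 - (-3)·0 + 15·0 = -12.
So p(s) = det(sI - A) = s^3 - 3s^2 - 4s + 12.
Rational-root test: any integer root divides 12. Testing small divisors, s = -2 works: p(-2) = -8 + (-12) + 8 + 12 = 0, so (s + 2) is a factor.
Dividing, p(s) = (s + 2)(s^2 - 5s + 6).
Factor s^2 - 5s + 6: two numbers with sum 5 and product 6 are 3 and 2, so s^2 - 5s + 6 = (s - 3)(s - 2).
Hence p(s) = (s - 3) (s - 2) (s + 2), with roots -2, 2, 3.
At least one eigenvalue has non-negative real part, so the system is not asymptotically stable.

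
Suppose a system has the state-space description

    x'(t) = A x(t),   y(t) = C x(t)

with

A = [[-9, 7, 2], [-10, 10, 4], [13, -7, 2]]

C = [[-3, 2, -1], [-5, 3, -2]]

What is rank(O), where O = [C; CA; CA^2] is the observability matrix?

CA = [[-6, 6, 0], [-11, 9, -2]]
CA^2 = [[-6, 18, 12], [-17, 27, 10]]
Observability matrix O = [C; CA; CA^2] = [[-3, 2, -1], [-5, 3, -2], [-6, 6, 0], [-11, 9, -2], [-6, 18, 12], [-17, 27, 10]]
The columns c1, c2, c3 of O are linearly dependent: -c1 - c2 + c3 = 0 (check each entry), so rank(O) ≤ 2.
The 2×2 minor from rows 1, 2, columns 1, 2 is (-3)·3 - 2·(-5) = -9 - (-10) = 1 ≠ 0, so rank(O) = 2.
rank(O) = 2 < n = 3, so the pair (A, C) is not completely observable.

2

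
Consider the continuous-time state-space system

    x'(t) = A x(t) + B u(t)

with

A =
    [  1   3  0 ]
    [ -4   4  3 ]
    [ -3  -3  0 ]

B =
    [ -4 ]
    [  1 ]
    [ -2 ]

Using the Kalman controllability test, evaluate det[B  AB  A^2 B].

6968

AB = [[-1], [14], [9]]
A^2B = [[41], [87], [-39]]
Controllability matrix C = [B  AB  A^2B] = [[-4, -1, 41], [1, 14, 87], [-2, 9, -39]]
Expanding along the first row, det(C) = (-4)·(14·(-39) - 87·9) - (-1)·(1·(-39) - 87·(-2)) + 41·(1·9 - 14·(-2)) = (-4)·(-1329) - (-1)·135 + 41·37 = 6968
Since det(C) ≠ 0, rank(C) = 3 and the system is completely controllable.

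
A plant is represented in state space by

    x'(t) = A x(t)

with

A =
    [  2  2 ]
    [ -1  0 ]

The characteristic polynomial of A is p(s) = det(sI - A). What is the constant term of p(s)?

For a 2×2 matrix, det(sI - A) = s^2 - (tr A)s + det A.
tr A = 2, det A = 2.
So p(s) = s^2 - 2s + 2.
The constant term is 2.

2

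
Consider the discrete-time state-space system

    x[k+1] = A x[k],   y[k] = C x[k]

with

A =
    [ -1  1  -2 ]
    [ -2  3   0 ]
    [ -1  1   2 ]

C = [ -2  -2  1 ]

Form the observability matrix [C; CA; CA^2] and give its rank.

CA = [[5, -7, 6]]
CA^2 = [[3, -10, 2]]
Observability matrix O = [C; CA; CA^2] = [[-2, -2, 1], [5, -7, 6], [3, -10, 2]]
det(O) = (-2)·((-7)·2 - 6·(-10)) - (-2)·(5·2 - 6·3) + 1·(5·(-10) - (-7)·3) = (-2)·46 - (-2)·(-8) + 1·(-29) = -137 ≠ 0, so rank(O) = 3.
rank(O) = 3 = n, so the pair (A, C) is completely observable.

3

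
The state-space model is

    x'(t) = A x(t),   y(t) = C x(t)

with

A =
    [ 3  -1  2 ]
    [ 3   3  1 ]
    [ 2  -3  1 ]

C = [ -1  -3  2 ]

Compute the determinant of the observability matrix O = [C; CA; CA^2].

CA = [[-8, -14, -3]]
CA^2 = [[-72, -25, -33]]
Observability matrix O = [C; CA; CA^2] = [[-1, -3, 2], [-8, -14, -3], [-72, -25, -33]]
Expanding along the first row, det(O) = (-1)·((-14)·(-33) - (-3)·(-25)) - (-3)·((-8)·(-33) - (-3)·(-72)) + 2·((-8)·(-25) - (-14)·(-72)) = (-1)·387 - (-3)·48 + 2·(-808) = -1859
Since det(O) ≠ 0, rank(O) = 3 and the system is completely observable.

-1859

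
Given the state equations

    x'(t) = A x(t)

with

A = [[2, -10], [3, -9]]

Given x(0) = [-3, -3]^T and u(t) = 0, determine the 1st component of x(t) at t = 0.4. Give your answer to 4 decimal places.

det(sI - A) = s^2 - (tr A)s + det A, with tr A = 2 + (-9) = -7 and det A = 2·(-9) - (-10)·3 = -18 - (-30) = 12.
So p(s) = det(sI - A) = s^2 + 7s + 12.
Factor s^2 + 7s + 12: two numbers with sum -7 and product 12 are -3 and -4, so s^2 + 7s + 12 = (s + 3)(s + 4).
Hence p(s) = (s + 3) (s + 4), with roots -4, -3.
The eigenvalues -4, -3 are distinct and real, so A is diagonalisable and x(t) = e^{At} x(0) = V diag(e^{λ_i t}) V^{-1} x(0), where the columns of V are the eigenvectors.
λ = -4: A - (-4)I = [[6, -10], [3, -5]]. Row 1 gives 6·v1 + (-10)·v2 = 0, so take v_1 = [5, 3]^T.
λ = -3: A - (-3)I = [[5, -10], [3, -6]]. Row 1 gives 5·v1 + (-10)·v2 = 0, so take v_2 = [-2, -1]^T.
V = [v_1 v_2] = [[5, -2], [3, -1]] has det V = 1, so V^{-1} = adj(V)/det V = [[-1, 2], [-3, 5]].
Modal coordinates z(0) = V^{-1} x(0): (-1)·(-3) + 2·(-3) = -3; (-3)·(-3) + 5·(-3) = -6; so z(0) = [-3, -6]^T.
x_1(t) = Σ_i (v_i)_1 · z_i(0) · e^{λ_i t} (row 1 of V times the modal terms).
x_1(0.4) = 5·(-3)·e^{-4·0.4} + (-2)·(-6)·e^{-3·0.4} = (-15)·0.201897 + 12·0.301194 = 0.5859.

0.5859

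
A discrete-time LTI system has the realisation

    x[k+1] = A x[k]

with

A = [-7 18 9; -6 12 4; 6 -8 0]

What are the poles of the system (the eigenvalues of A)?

-1, 2, 4

det(zI - A) = z^3 - (tr A)z^2 + (M11 + M22 + M33)z - det A, where Mii is the 2×2 principal minor of A obtained by deleting row i and column i.
tr A = (-7) + 12 + 0 = 5; M11 = 12·0 - 4·(-8) = 0 - (-32) = 32; M22 = (-7)·0 - 9·6 = 0 - 54 = -54; M33 = (-7)·12 - 18·(-6) = -84 - (-108) = 24; sum of minors = 2.
det A = (-7)·(12·0 - 4·(-8)) - 18·((-6)·0 - 4·6) + 9·((-6)·(-8) - 12·6) = (-7)·32 - 18·(-24) + 9·(-24) = -8.
So p(z) = det(zI - A) = z^3 - 5z^2 + 2z + 8.
Rational-root test: any integer root divides 8. Testing small divisors, z = -1 works: p(-1) = -1 + (-5) + (-2) + 8 = 0, so (z + 1) is a factor.
Dividing, p(z) = (z + 1)(z^2 - 6z + 8).
Factor z^2 - 6z + 8: two numbers with sum 6 and product 8 are 4 and 2, so z^2 - 6z + 8 = (z - 4)(z - 2).
Hence p(z) = (z - 4) (z - 2) (z + 1), with roots -1, 2, 4.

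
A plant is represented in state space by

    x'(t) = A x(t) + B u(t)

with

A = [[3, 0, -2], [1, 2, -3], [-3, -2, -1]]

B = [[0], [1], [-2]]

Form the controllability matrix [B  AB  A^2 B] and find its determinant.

144

AB = [[4], [8], [0]]
A^2B = [[12], [20], [-28]]
Controllability matrix C = [B  AB  A^2B] = [[0, 4, 12], [1, 8, 20], [-2, 0, -28]]
Expanding along the first row, det(C) = 0·(8·(-28) - 20·0) - 4·(1·(-28) - 20·(-2)) + 12·(1·0 - 8·(-2)) = 0·(-224) - 4·12 + 12·16 = 144
Since det(C) ≠ 0, rank(C) = 3 and the system is completely controllable.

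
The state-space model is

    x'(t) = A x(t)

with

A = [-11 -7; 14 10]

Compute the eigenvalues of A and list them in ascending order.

det(sI - A) = s^2 - (tr A)s + det A, with tr A = (-11) + 10 = -1 and det A = (-11)·10 - (-7)·14 = -110 - (-98) = -12.
So p(s) = det(sI - A) = s^2 + s - 12.
Factor s^2 + s - 12: two numbers with sum -1 and product -12 are 3 and -4, so s^2 + s - 12 = (s - 3)(s + 4).
Hence p(s) = (s - 3) (s + 4), with roots -4, 3.
At least one eigenvalue has non-negative real part, so the system is not asymptotically stable.

-4, 3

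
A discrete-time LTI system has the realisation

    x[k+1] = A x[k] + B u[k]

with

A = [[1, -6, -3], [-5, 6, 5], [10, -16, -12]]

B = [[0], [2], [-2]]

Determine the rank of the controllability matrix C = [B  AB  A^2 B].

2

AB = [[-6], [2], [-8]]
A^2B = [[6], [2], [4]]
Controllability matrix C = [B  AB  A^2B] = [[0, -6, 6], [2, 2, 2], [-2, -8, 4]]
The rows r1, r2, r3 of C are linearly dependent: -r1 + r2 + r3 = 0 (check each entry), so rank(C) ≤ 2.
The 2×2 minor from rows 1, 2, columns 1, 2 is 0·2 - (-6)·2 = 0 - (-12) = 12 ≠ 0, so rank(C) = 2.
rank(C) = 2 < n = 3, so the pair (A, B) is not completely controllable.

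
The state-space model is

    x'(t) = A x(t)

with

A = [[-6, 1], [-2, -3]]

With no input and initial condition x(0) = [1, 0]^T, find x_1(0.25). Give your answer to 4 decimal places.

det(sI - A) = s^2 - (tr A)s + det A, with tr A = (-6) + (-3) = -9 and det A = (-6)·(-3) - 1·(-2) = 18 - (-2) = 20.
So p(s) = det(sI - A) = s^2 + 9s + 20.
Factor s^2 + 9s + 20: two numbers with sum -9 and product 20 are -4 and -5, so s^2 + 9s + 20 = (s + 4)(s + 5).
Hence p(s) = (s + 4) (s + 5), with roots -5, -4.
The eigenvalues -5, -4 are distinct and real, so A is diagonalisable and x(t) = e^{At} x(0) = V diag(e^{λ_i t}) V^{-1} x(0), where the columns of V are the eigenvectors.
λ = -5: A - (-5)I = [[-1, 1], [-2, 2]]. Row 1 gives (-1)·v1 + 1·v2 = 0, so take v_1 = [1, 1]^T.
λ = -4: A - (-4)I = [[-2, 1], [-2, 1]]. Row 1 gives (-2)·v1 + 1·v2 = 0, so take v_2 = [-1, -2]^T.
V = [v_1 v_2] = [[1, -1], [1, -2]] has det V = -1, so V^{-1} = adj(V)/det V = [[2, -1], [1, -1]].
Modal coordinates z(0) = V^{-1} x(0): 2·1 + (-1)·0 = 2; 1·1 + (-1)·0 = 1; so z(0) = [2, 1]^T.
x_1(t) = Σ_i (v_i)_1 · z_i(0) · e^{λ_i t} (row 1 of V times the modal terms).
x_1(0.25) = 1·2·e^{-5·0.25} + (-1)·1·e^{-4·0.25} = 2·0.286505 + (-1)·0.367879 = 0.2051.

0.2051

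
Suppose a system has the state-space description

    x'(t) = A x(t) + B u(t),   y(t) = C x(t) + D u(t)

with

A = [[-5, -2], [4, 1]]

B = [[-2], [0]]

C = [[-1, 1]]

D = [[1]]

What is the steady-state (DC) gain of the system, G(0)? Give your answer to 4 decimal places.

-2.3333

G(0) = C(-A)^{-1}B + D = -C A^{-1} B + D.
det A = 3, so A^{-1} = (1/3)·adj(A) = [[1/3, 2/3], [-4/3, -5/3]]
A^{-1} B = [-2/3, 8/3]^T
C A^{-1} B = 10/3
G(0) = D - C A^{-1} B = 1 - (10/3) = -7/3 ≈ -2.3333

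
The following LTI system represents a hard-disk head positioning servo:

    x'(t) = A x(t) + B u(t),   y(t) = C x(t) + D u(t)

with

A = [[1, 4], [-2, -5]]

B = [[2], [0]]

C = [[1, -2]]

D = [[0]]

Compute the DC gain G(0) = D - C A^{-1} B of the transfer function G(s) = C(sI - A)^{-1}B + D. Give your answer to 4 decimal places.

G(0) = C(-A)^{-1}B + D = -C A^{-1} B + D.
det A = 3, so A^{-1} = (1/3)·adj(A) = [[-5/3, -4/3], [2/3, 1/3]]
A^{-1} B = [-10/3, 4/3]^T
C A^{-1} B = -6
G(0) = D - C A^{-1} B = 0 - (-6) = 6

6.0000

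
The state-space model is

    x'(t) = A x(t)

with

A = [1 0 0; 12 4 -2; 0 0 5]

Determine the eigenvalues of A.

det(sI - A) = s^3 - (tr A)s^2 + (M11 + M22 + M33)s - det A, where Mii is the 2×2 principal minor of A obtained by deleting row i and column i.
tr A = 1 + 4 + 5 = 10; M11 = 4·5 - (-2)·0 = 20 - 0 = 20; M22 = 1·5 - 0·0 = 5 - 0 = 5; M33 = 1·4 - 0·12 = 4 - 0 = 4; sum of minors = 29.
det A = 1·(4·5 - (-2)·0) - 0·(12·5 - (-2)·0) + 0·(12·0 - 4·0) = 1·20 - 0·60 + 0·0 = 20.
So p(s) = det(sI - A) = s^3 - 10s^2 + 29s - 20.
Rational-root test: any integer root divides -20. Testing small divisors, s = 1 works: p(1) = 1 + (-10) + 29 + (-20) = 0, so (s - 1) is a factor.
Dividing, p(s) = (s - 1)(s^2 - 9s + 20).
Factor s^2 - 9s + 20: two numbers with sum 9 and product 20 are 5 and 4, so s^2 - 9s + 20 = (s - 5)(s - 4).
Hence p(s) = (s - 5) (s - 4) (s - 1), with roots 1, 4, 5.
At least one eigenvalue has non-negative real part, so the system is not asymptotically stable.

1, 4, 5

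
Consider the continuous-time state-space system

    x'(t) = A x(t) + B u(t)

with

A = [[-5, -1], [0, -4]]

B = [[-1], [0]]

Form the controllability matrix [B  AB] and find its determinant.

AB = [[5], [0]]
Controllability matrix C = [B  AB] = [[-1, 5], [0, 0]]
det(C) = (-1)·0 - 5·0 = 0 - 0 = 0
Since det(C) = 0, rank(C) < 2 and the system is not completely controllable.

0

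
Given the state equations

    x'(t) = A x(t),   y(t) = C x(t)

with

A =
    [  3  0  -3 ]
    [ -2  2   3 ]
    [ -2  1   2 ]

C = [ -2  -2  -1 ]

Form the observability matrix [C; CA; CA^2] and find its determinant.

-156

CA = [[0, -5, -2]]
CA^2 = [[14, -12, -19]]
Observability matrix O = [C; CA; CA^2] = [[-2, -2, -1], [0, -5, -2], [14, -12, -19]]
Expanding along the first row, det(O) = (-2)·((-5)·(-19) - (-2)·(-12)) - (-2)·(0·(-19) - (-2)·14) + (-1)·(0·(-12) - (-5)·14) = (-2)·71 - (-2)·28 + (-1)·70 = -156
Since det(O) ≠ 0, rank(O) = 3 and the system is completely observable.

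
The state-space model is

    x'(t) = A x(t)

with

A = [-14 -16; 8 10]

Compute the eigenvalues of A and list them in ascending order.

det(sI - A) = s^2 - (tr A)s + det A, with tr A = (-14) + 10 = -4 and det A = (-14)·10 - (-16)·8 = -140 - (-128) = -12.
So p(s) = det(sI - A) = s^2 + 4s - 12.
Factor s^2 + 4s - 12: two numbers with sum -4 and product -12 are 2 and -6, so s^2 + 4s - 12 = (s - 2)(s + 6).
Hence p(s) = (s - 2) (s + 6), with roots -6, 2.
At least one eigenvalue has non-negative real part, so the system is not asymptotically stable.

-6, 2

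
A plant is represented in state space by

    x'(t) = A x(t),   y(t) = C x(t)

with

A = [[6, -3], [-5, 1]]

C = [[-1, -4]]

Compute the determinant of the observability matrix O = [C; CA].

57

CA = [[14, -1]]
Observability matrix O = [C; CA] = [[-1, -4], [14, -1]]
det(O) = (-1)·(-1) - (-4)·14 = 1 - (-56) = 57
Since det(O) ≠ 0, rank(O) = 2 and the system is completely observable.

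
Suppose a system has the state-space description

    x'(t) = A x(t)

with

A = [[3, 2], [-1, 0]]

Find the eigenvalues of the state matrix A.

det(sI - A) = s^2 - (tr A)s + det A, with tr A = 3 + 0 = 3 and det A = 3·0 - 2·(-1) = 0 - (-2) = 2.
So p(s) = det(sI - A) = s^2 - 3s + 2.
Factor s^2 - 3s + 2: two numbers with sum 3 and product 2 are 2 and 1, so s^2 - 3s + 2 = (s - 2)(s - 1).
Hence p(s) = (s - 2) (s - 1), with roots 1, 2.
At least one eigenvalue has non-negative real part, so the system is not asymptotically stable.

1, 2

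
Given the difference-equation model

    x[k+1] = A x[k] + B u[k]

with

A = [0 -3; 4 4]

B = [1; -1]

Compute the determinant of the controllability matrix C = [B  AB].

AB = [[3], [0]]
Controllability matrix C = [B  AB] = [[1, 3], [-1, 0]]
det(C) = 1·0 - 3·(-1) = 0 - (-3) = 3
Since det(C) ≠ 0, rank(C) = 2 and the system is completely controllable.

3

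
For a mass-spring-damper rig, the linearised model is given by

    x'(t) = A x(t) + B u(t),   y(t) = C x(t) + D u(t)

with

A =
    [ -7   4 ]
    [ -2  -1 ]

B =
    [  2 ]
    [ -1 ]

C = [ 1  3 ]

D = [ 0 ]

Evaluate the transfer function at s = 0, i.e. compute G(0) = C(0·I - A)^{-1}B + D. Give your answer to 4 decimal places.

-2.3333

G(0) = C(-A)^{-1}B + D = -C A^{-1} B + D.
det A = 15, so A^{-1} = (1/15)·adj(A) = [[-1/15, -4/15], [2/15, -7/15]]
A^{-1} B = [2/15, 11/15]^T
C A^{-1} B = 7/3
G(0) = D - C A^{-1} B = 0 - (7/3) = -7/3 ≈ -2.3333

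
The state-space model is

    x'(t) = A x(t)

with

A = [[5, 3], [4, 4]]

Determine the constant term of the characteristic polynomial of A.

8

For a 2×2 matrix, det(sI - A) = s^2 - (tr A)s + det A.
tr A = 9, det A = 8.
So p(s) = s^2 - 9s + 8.
The constant term is 8.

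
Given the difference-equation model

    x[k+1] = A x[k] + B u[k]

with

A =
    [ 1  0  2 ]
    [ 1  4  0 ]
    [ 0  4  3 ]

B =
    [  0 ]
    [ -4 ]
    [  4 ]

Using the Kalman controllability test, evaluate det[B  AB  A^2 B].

-4224

AB = [[8], [-16], [-4]]
A^2B = [[0], [-56], [-76]]
Controllability matrix C = [B  AB  A^2B] = [[0, 8, 0], [-4, -16, -56], [4, -4, -76]]
Expanding along the first row, det(C) = 0·((-16)·(-76) - (-56)·(-4)) - 8·((-4)·(-76) - (-56)·4) + 0·((-4)·(-4) - (-16)·4) = 0·992 - 8·528 + 0·80 = -4224
Since det(C) ≠ 0, rank(C) = 3 and the system is completely controllable.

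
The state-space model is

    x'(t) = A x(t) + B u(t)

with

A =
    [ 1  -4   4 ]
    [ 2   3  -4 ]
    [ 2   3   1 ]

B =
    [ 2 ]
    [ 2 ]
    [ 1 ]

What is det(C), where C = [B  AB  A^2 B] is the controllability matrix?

1408

AB = [[-2], [6], [11]]
A^2B = [[18], [-30], [25]]
Controllability matrix C = [B  AB  A^2B] = [[2, -2, 18], [2, 6, -30], [1, 11, 25]]
Expanding along the first row, det(C) = 2·(6·25 - (-30)·11) - (-2)·(2·25 - (-30)·1) + 18·(2·11 - 6·1) = 2·480 - (-2)·80 + 18·16 = 1408
Since det(C) ≠ 0, rank(C) = 3 and the system is completely controllable.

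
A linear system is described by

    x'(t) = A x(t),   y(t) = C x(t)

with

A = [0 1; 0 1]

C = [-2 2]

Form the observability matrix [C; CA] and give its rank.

1

CA = [[0, 0]]
Observability matrix O = [C; CA] = [[-2, 2], [0, 0]]
Every row of O is a scalar multiple of row 1 = [-2, 2] (multipliers 1, 0), so the rows span a one-dimensional space.
O ≠ 0, hence rank(O) = 1.
rank(O) = 1 < n = 2, so the pair (A, C) is not completely observable.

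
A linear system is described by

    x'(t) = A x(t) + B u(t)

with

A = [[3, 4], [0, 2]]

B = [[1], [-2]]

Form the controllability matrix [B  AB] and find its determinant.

-14

AB = [[-5], [-4]]
Controllability matrix C = [B  AB] = [[1, -5], [-2, -4]]
det(C) = 1·(-4) - (-5)·(-2) = -4 - 10 = -14
Since det(C) ≠ 0, rank(C) = 2 and the system is completely controllable.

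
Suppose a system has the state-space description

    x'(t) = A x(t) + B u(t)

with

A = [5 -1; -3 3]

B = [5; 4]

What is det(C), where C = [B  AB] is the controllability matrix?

-99

AB = [[21], [-3]]
Controllability matrix C = [B  AB] = [[5, 21], [4, -3]]
det(C) = 5·(-3) - 21·4 = -15 - 84 = -99
Since det(C) ≠ 0, rank(C) = 2 and the system is completely controllable.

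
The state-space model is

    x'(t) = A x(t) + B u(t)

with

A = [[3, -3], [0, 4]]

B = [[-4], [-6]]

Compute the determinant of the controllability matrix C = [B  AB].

AB = [[6], [-24]]
Controllability matrix C = [B  AB] = [[-4, 6], [-6, -24]]
det(C) = (-4)·(-24) - 6·(-6) = 96 - (-36) = 132
Since det(C) ≠ 0, rank(C) = 2 and the system is completely controllable.

132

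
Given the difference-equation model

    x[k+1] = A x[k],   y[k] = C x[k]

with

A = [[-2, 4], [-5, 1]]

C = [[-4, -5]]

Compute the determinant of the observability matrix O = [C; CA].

249

CA = [[33, -21]]
Observability matrix O = [C; CA] = [[-4, -5], [33, -21]]
det(O) = (-4)·(-21) - (-5)·33 = 84 - (-165) = 249
Since det(O) ≠ 0, rank(O) = 2 and the system is completely observable.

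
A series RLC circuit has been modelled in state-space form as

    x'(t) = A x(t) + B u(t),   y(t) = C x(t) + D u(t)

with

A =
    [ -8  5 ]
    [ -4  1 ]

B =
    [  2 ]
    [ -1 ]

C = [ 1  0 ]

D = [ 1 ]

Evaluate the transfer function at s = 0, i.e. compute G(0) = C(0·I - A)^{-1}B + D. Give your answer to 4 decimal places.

G(0) = C(-A)^{-1}B + D = -C A^{-1} B + D.
det A = 12, so A^{-1} = (1/12)·adj(A) = [[1/12, -5/12], [1/3, -2/3]]
A^{-1} B = [7/12, 4/3]^T
C A^{-1} B = 7/12
G(0) = D - C A^{-1} B = 1 - (7/12) = 5/12 ≈ 0.4167

0.4167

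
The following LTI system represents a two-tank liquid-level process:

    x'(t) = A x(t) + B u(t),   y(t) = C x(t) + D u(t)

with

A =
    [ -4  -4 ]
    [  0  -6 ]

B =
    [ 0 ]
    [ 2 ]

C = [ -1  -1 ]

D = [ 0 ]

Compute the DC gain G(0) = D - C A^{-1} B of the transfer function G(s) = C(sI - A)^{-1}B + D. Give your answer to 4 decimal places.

0.0000

G(0) = C(-A)^{-1}B + D = -C A^{-1} B + D.
det A = 24, so A^{-1} = (1/24)·adj(A) = [[-1/4, 1/6], [0, -1/6]]
A^{-1} B = [1/3, -1/3]^T
C A^{-1} B = 0
G(0) = D - C A^{-1} B = 0 - (0) = 0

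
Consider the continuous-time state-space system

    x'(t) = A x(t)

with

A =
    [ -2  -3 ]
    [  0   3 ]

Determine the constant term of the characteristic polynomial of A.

-6

For a 2×2 matrix, det(sI - A) = s^2 - (tr A)s + det A.
tr A = 1, det A = -6.
So p(s) = s^2 - s - 6.
The constant term is -6.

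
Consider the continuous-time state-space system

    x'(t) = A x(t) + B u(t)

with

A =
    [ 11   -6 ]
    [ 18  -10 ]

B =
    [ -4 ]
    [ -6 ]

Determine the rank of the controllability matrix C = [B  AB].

1

AB = [[-8], [-12]]
Controllability matrix C = [B  AB] = [[-4, -8], [-6, -12]]
Every column of C is a scalar multiple of column 1 = [-4, -6] (multipliers 1, 2), so the columns span a one-dimensional space.
C ≠ 0, hence rank(C) = 1.
rank(C) = 1 < n = 2, so the pair (A, B) is not completely controllable.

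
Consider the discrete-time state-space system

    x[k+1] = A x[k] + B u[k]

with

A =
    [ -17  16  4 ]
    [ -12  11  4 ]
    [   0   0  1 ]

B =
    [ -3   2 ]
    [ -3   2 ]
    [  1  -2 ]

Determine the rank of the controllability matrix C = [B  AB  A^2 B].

AB = [[7, -10], [7, -10], [1, -2]]
A^2B = [[-3, 2], [-3, 2], [1, -2]]
Controllability matrix C = [B  AB  A^2B] = [[-3, 2, 7, -10, -3, 2], [-3, 2, 7, -10, -3, 2], [1, -2, 1, -2, 1, -2]]
The rows r1, r2, r3 of C are linearly dependent: -r1 + r2 = 0 (check each entry), so rank(C) ≤ 2.
The 2×2 minor from rows 1, 3, columns 1, 2 is (-3)·(-2) - 2·1 = 6 - 2 = 4 ≠ 0, so rank(C) = 2.
rank(C) = 2 < n = 3, so the pair (A, B) is not completely controllable.

2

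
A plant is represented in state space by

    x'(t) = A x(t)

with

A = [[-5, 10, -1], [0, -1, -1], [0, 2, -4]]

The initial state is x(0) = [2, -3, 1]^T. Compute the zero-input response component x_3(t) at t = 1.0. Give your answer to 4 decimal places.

det(sI - A) = s^3 - (tr A)s^2 + (M11 + M22 + M33)s - det A, where Mii is the 2×2 principal minor of A obtained by deleting row i and column i.
tr A = (-5) + (-1) + (-4) = -10; M11 = (-1)·(-4) - (-1)·2 = 4 - (-2) = 6; M22 = (-5)·(-4) - (-1)·0 = 20 - 0 = 20; M33 = (-5)·(-1) - 10·0 = 5 - 0 = 5; sum of minors = 31.
det A = (-5)·((-1)·(-4) - (-1)·2) - 10·(0·(-4) - (-1)·0) + (-1)·(0·2 - (-1)·0) = (-5)·6 - 10·0 + (-1)·0 = -30.
So p(s) = det(sI - A) = s^3 + 10s^2 + 31s + 30.
Rational-root test: any integer root divides 30. Testing small divisors, s = -2 works: p(-2) = -8 + 40 + (-62) + 30 = 0, so (s + 2) is a factor.
Dividing, p(s) = (s + 2)(s^2 + 8s + 15).
Factor s^2 + 8s + 15: two numbers with sum -8 and product 15 are -3 and -5, so s^2 + 8s + 15 = (s + 3)(s + 5).
Hence p(s) = (s + 2) (s + 3) (s + 5), with roots -5, -3, -2.
The eigenvalues -5, -3, -2 are distinct and real, so A is diagonalisable and x(t) = e^{At} x(0) = V diag(e^{λ_i t}) V^{-1} x(0), where the columns of V are the eigenvectors.
λ = -5: A - (-5)I = [[0, 10, -1], [0, 4, -1], [0, 2, 1]]. v must be orthogonal to every row; (row 1) × (row 2) = [-6, 0, 0], so take v_1 = [1, 0, 0]^T.
λ = -3: A - (-3)I = [[-2, 10, -1], [0, 2, -1], [0, 2, -1]]. v must be orthogonal to every row; (row 1) × (row 2) = [-8, -2, -4], so take v_2 = [4, 1, 2]^T.
λ = -2: A - (-2)I = [[-3, 10, -1], [0, 1, -1], [0, 2, -2]]. v must be orthogonal to every row; (row 1) × (row 2) = [-9, -3, -3], so take v_3 = [-3, -1, -1]^T.
V = [v_1 v_2 v_3] = [[1, 4, -3], [0, 1, -1], [0, 2, -1]] has det V = 1, so V^{-1} = adj(V)/det V = [[1, -2, -1], [0, -1, 1], [0, -2, 1]].
Modal coordinates z(0) = V^{-1} x(0): 1·2 + (-2)·(-3) + (-1)·1 = 7; 0·2 + (-1)·(-3) + 1·1 = 4; 0·2 + (-2)·(-3) + 1·1 = 7; so z(0) = [7, 4, 7]^T.
x_3(t) = Σ_i (v_i)_3 · z_i(0) · e^{λ_i t} (row 3 of V times the modal terms).
x_3(1.0) = 0·7·e^{-5·1.0} + 2·4·e^{-3·1.0} + (-1)·7·e^{-2·1.0} = 0·0.00673795 + 8·0.04978707 + (-7)·0.13533528 = -0.5491.

-0.5491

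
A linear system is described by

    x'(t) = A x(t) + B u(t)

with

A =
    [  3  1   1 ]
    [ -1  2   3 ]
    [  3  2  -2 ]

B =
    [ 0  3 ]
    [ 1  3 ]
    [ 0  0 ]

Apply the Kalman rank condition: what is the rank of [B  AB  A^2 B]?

AB = [[1, 12], [2, 3], [2, 15]]
A^2B = [[7, 54], [9, 39], [3, 12]]
Controllability matrix C = [B  AB  A^2B] = [[0, 3, 1, 12, 7, 54], [1, 3, 2, 3, 9, 39], [0, 0, 2, 15, 3, 12]]
Take the 3×3 submatrix of C formed by columns 1, 2, 3: [[0, 3, 1], [1, 3, 2], [0, 0, 2]]. Its determinant is 0·(3·2 - 2·0) - 3·(1·2 - 2·0) + 1·(1·0 - 3·0) = 0·6 - 3·2 + 1·0 = -6 ≠ 0.
So rank(C) ≥ 3; since C has 3 rows, rank(C) = 3.
rank(C) = 3 = n, so the pair (A, B) is completely controllable.

3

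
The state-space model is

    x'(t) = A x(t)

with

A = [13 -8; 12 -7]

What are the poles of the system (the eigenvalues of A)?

1, 5

det(sI - A) = s^2 - (tr A)s + det A, with tr A = 13 + (-7) = 6 and det A = 13·(-7) - (-8)·12 = -91 - (-96) = 5.
So p(s) = det(sI - A) = s^2 - 6s + 5.
Factor s^2 - 6s + 5: two numbers with sum 6 and product 5 are 5 and 1, so s^2 - 6s + 5 = (s - 5)(s - 1).
Hence p(s) = (s - 5) (s - 1), with roots 1, 5.
At least one eigenvalue has non-negative real part, so the system is not asymptotically stable.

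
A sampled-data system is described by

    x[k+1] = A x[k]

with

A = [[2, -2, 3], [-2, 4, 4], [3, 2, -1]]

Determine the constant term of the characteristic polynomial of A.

92

Expand det(zI - A) for the 3×3 matrix.
p(z) = z^3 - 5z^2 - 19z + 92.
(Check: constant term = det(-A) = (-1)^3 det A = 92; coefficient of z^2 = -tr A = -5.)
The constant term is 92.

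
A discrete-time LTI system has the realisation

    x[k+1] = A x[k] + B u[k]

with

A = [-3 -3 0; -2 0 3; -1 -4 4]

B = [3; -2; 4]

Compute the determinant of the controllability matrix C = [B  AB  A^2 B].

-3825

AB = [[-3], [6], [21]]
A^2B = [[-9], [69], [63]]
Controllability matrix C = [B  AB  A^2B] = [[3, -3, -9], [-2, 6, 69], [4, 21, 63]]
Expanding along the first row, det(C) = 3·(6·63 - 69·21) - (-3)·((-2)·63 - 69·4) + (-9)·((-2)·21 - 6·4) = 3·(-1071) - (-3)·(-402) + (-9)·(-66) = -3825
Since det(C) ≠ 0, rank(C) = 3 and the system is completely controllable.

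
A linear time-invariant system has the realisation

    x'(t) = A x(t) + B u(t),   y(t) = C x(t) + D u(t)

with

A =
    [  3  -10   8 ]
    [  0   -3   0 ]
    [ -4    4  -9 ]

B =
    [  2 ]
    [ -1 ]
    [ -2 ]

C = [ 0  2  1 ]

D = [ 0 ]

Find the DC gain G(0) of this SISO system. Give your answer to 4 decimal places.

G(0) = C(-A)^{-1}B + D = -C A^{-1} B + D.
det A = -15, so A^{-1} = (1/-15)·adj(A) = [[-9/5, 58/15, -8/5], [0, -1/3, 0], [4/5, -28/15, 3/5]]
A^{-1} B = [-64/15, 1/3, 34/15]^T
C A^{-1} B = 44/15
G(0) = D - C A^{-1} B = 0 - (44/15) = -44/15 ≈ -2.9333

-2.9333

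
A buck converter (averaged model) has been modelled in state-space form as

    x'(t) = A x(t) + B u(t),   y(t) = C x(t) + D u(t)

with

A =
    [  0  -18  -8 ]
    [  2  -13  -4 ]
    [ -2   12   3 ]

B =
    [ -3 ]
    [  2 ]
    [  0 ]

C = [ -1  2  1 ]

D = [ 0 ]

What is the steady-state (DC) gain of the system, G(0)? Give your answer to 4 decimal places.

G(0) = C(-A)^{-1}B + D = -C A^{-1} B + D.
det A = -20, so A^{-1} = (1/-20)·adj(A) = [[-9/20, 21/10, 8/5], [-1/10, 4/5, 4/5], [1/10, -9/5, -9/5]]
A^{-1} B = [111/20, 19/10, -39/10]^T
C A^{-1} B = -113/20
G(0) = D - C A^{-1} B = 0 - (-113/20) = 113/20 ≈ 5.6500

5.6500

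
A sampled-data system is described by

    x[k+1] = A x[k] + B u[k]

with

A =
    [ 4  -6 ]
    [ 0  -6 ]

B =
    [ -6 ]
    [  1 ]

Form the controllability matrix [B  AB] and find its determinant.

AB = [[-30], [-6]]
Controllability matrix C = [B  AB] = [[-6, -30], [1, -6]]
det(C) = (-6)·(-6) - (-30)·1 = 36 - (-30) = 66
Since det(C) ≠ 0, rank(C) = 2 and the system is completely controllable.

66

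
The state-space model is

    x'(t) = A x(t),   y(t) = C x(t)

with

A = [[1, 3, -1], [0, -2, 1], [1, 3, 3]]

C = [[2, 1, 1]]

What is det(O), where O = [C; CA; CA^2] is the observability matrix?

CA = [[3, 7, 2]]
CA^2 = [[5, 1, 10]]
Observability matrix O = [C; CA; CA^2] = [[2, 1, 1], [3, 7, 2], [5, 1, 10]]
Expanding along the first row, det(O) = 2·(7·10 - 2·1) - 1·(3·10 - 2·5) + 1·(3·1 - 7·5) = 2·68 - 1·20 + 1·(-32) = 84
Since det(O) ≠ 0, rank(O) = 3 and the system is completely observable.

84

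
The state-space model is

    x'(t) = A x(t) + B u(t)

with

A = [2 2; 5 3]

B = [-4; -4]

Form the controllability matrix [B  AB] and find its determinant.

64

AB = [[-16], [-32]]
Controllability matrix C = [B  AB] = [[-4, -16], [-4, -32]]
det(C) = (-4)·(-32) - (-16)·(-4) = 128 - 64 = 64
Since det(C) ≠ 0, rank(C) = 2 and the system is completely controllable.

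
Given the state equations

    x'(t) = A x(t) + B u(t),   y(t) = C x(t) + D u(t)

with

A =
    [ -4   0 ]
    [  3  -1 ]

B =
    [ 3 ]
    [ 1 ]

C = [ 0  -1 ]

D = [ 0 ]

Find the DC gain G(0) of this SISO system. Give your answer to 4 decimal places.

G(0) = C(-A)^{-1}B + D = -C A^{-1} B + D.
det A = 4, so A^{-1} = (1/4)·adj(A) = [[-1/4, 0], [-3/4, -1]]
A^{-1} B = [-3/4, -13/4]^T
C A^{-1} B = 13/4
G(0) = D - C A^{-1} B = 0 - (13/4) = -13/4 ≈ -3.2500

-3.2500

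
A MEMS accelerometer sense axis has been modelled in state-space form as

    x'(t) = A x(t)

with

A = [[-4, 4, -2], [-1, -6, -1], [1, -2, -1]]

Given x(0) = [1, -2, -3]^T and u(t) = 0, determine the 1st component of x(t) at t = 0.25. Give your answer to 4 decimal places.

det(sI - A) = s^3 - (tr A)s^2 + (M11 + M22 + M33)s - det A, where Mii is the 2×2 principal minor of A obtained by deleting row i and column i.
tr A = (-4) + (-6) + (-1) = -11; M11 = (-6)·(-1) - (-1)·(-2) = 6 - 2 = 4; M22 = (-4)·(-1) - (-2)·1 = 4 - (-2) = 6; M33 = (-4)·(-6) - 4·(-1) = 24 - (-4) = 28; sum of minors = 38.
det A = (-4)·((-6)·(-1) - (-1)·(-2)) - 4·((-1)·(-1) - (-1)·1) + (-2)·((-1)·(-2) - (-6)·1) = (-4)·4 - 4·2 + (-2)·8 = -40.
So p(s) = det(sI - A) = s^3 + 11s^2 + 38s + 40.
Rational-root test: any integer root divides 40. Testing small divisors, s = -2 works: p(-2) = -8 + 44 + (-76) + 40 = 0, so (s + 2) is a factor.
Dividing, p(s) = (s + 2)(s^2 + 9s + 20).
Factor s^2 + 9s + 20: two numbers with sum -9 and product 20 are -4 and -5, so s^2 + 9s + 20 = (s + 4)(s + 5).
Hence p(s) = (s + 2) (s + 4) (s + 5), with roots -5, -4, -2.
The eigenvalues -5, -4, -2 are distinct and real, so A is diagonalisable and x(t) = e^{At} x(0) = V diag(e^{λ_i t}) V^{-1} x(0), where the columns of V are the eigenvectors.
λ = -5: A - (-5)I = [[1, 4, -2], [-1, -1, -1], [1, -2, 4]]. v must be orthogonal to every row; (row 1) × (row 2) = [-6, 3, 3], so take v_1 = [-2, 1, 1]^T.
λ = -4: A - (-4)I = [[0, 4, -2], [-1, -2, -1], [1, -2, 3]]. v must be orthogonal to every row; (row 1) × (row 2) = [-8, 2, 4], so take v_2 = [-4, 1, 2]^T.
λ = -2: A - (-2)I = [[-2, 4, -2], [-1, -4, -1], [1, -2, 1]]. v must be orthogonal to every row; (row 1) × (row 2) = [-12, 0, 12], so take v_3 = [-1, 0, 1]^T.
V = [v_1 v_2 v_3] = [[-2, -4, -1], [1, 1, 0], [1, 2, 1]] has det V = 1, so V^{-1} = adj(V)/det V = [[1, 2, 1], [-1, -1, -1], [1, 0, 2]].
Modal coordinates z(0) = V^{-1} x(0): 1·1 + 2·(-2) + 1·(-3) = -6; (-1)·1 + (-1)·(-2) + (-1)·(-3) = 4; 1·1 + 0·(-2) + 2·(-3) = -5; so z(0) = [-6, 4, -5]^T.
x_1(t) = Σ_i (v_i)_1 · z_i(0) · e^{λ_i t} (row 1 of V times the modal terms).
x_1(0.25) = (-2)·(-6)·e^{-5·0.25} + (-4)·4·e^{-4·0.25} + (-1)·(-5)·e^{-2·0.25} = 12·0.28650480 + (-16)·0.36787944 + 5·0.60653066 = 0.5846.

0.5846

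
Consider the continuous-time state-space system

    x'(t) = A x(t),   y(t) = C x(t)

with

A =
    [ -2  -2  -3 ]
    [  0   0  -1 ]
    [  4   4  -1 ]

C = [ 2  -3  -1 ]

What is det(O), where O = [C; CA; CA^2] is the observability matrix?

-1280

CA = [[-8, -8, -2]]
CA^2 = [[8, 8, 34]]
Observability matrix O = [C; CA; CA^2] = [[2, -3, -1], [-8, -8, -2], [8, 8, 34]]
Expanding along the first row, det(O) = 2·((-8)·34 - (-2)·8) - (-3)·((-8)·34 - (-2)·8) + (-1)·((-8)·8 - (-8)·8) = 2·(-256) - (-3)·(-256) + (-1)·0 = -1280
Since det(O) ≠ 0, rank(O) = 3 and the system is completely observable.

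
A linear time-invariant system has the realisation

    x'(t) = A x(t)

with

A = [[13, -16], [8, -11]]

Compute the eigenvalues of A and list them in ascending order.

det(sI - A) = s^2 - (tr A)s + det A, with tr A = 13 + (-11) = 2 and det A = 13·(-11) - (-16)·8 = -143 - (-128) = -15.
So p(s) = det(sI - A) = s^2 - 2s - 15.
Factor s^2 - 2s - 15: two numbers with sum 2 and product -15 are 5 and -3, so s^2 - 2s - 15 = (s - 5)(s + 3).
Hence p(s) = (s - 5) (s + 3), with roots -3, 5.
At least one eigenvalue has non-negative real part, so the system is not asymptotically stable.

-3, 5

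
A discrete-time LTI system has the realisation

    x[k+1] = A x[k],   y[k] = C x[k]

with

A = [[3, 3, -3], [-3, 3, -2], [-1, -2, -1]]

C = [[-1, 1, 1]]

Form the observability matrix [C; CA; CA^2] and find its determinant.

CA = [[-7, -2, 0]]
CA^2 = [[-15, -27, 25]]
Observability matrix O = [C; CA; CA^2] = [[-1, 1, 1], [-7, -2, 0], [-15, -27, 25]]
Expanding along the first row, det(O) = (-1)·((-2)·25 - 0·(-27)) - 1·((-7)·25 - 0·(-15)) + 1·((-7)·(-27) - (-2)·(-15)) = (-1)·(-50) - 1·(-175) + 1·159 = 384
Since det(O) ≠ 0, rank(O) = 3 and the system is completely observable.

384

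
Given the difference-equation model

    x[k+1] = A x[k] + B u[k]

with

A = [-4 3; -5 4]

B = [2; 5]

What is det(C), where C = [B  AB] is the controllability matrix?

-15

AB = [[7], [10]]
Controllability matrix C = [B  AB] = [[2, 7], [5, 10]]
det(C) = 2·10 - 7·5 = 20 - 35 = -15
Since det(C) ≠ 0, rank(C) = 2 and the system is completely controllable.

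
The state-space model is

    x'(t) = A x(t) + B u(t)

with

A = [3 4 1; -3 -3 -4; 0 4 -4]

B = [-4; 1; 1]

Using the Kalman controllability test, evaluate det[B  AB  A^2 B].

AB = [[-7], [5], [0]]
A^2B = [[-1], [6], [20]]
Controllability matrix C = [B  AB  A^2B] = [[-4, -7, -1], [1, 5, 6], [1, 0, 20]]
Expanding along the first row, det(C) = (-4)·(5·20 - 6·0) - (-7)·(1·20 - 6·1) + (-1)·(1·0 - 5·1) = (-4)·100 - (-7)·14 + (-1)·(-5) = -297
Since det(C) ≠ 0, rank(C) = 3 and the system is completely controllable.

-297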